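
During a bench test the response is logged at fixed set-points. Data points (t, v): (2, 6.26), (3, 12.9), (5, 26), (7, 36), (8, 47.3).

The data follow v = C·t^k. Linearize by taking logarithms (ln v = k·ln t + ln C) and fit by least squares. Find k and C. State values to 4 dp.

k = 1.4028, C = 2.5456

Linearized form: ln v = k·ln t + ln C. From the 5 transformed points,
Σln t = 7.4265, Σ(ln t)² = 12.3883, Σln v = 15.0895, Σln t·ln v = 24.3171.
Equations: 12.3883·k + 7.4265·ln C = 24.3171;  7.4265·k + 5·ln C = 15.0895.
Δ = 12.3883·5 − (7.4265)² = 6.7880; k = (24.3171·5 − 7.4265·15.0895)/6.7880 = 1.40278, ln C = (12.3883·15.0895 − 7.4265·24.3171)/6.7880 = 0.93435, so C = exp(0.93435) = 2.54555.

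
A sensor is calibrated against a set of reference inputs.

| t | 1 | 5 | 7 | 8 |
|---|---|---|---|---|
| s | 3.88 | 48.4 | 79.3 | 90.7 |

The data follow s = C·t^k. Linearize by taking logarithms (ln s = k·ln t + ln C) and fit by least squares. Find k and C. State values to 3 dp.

Linearized form: ln s = k·ln t + ln C. From the 4 transformed points,
AᵀA = [[10.7009, 5.6348]; [5.6348, 4]], rhs = [24.1269, 14.1161]ᵀ  (here Σln t = 5.6348, Σ(ln t)² = 10.7009, Σln s = 14.1161, Σln t·ln s = 24.1269).
Δ = 10.7009·4 − (5.6348)² = 11.0529; k = (24.1269·4 − 5.6348·14.1161)/11.0529 = 1.53502, ln C = (10.7009·14.1161 − 5.6348·24.1269)/11.0529 = 1.36666, so C = exp(1.36666) = 3.92223.

k = 1.535, C = 3.922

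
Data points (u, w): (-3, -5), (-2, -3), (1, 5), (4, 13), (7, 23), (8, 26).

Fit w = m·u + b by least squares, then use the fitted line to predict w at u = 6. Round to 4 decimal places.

ŵ = 19.7694

The normal system AᵀA·[m, b]ᵀ = Aᵀw is [[143, 15]; [15, 6]]·[m, b]ᵀ = [447, 59]ᵀ.
Δ = 143·6 − 15² = 633.
m = (447·6 − 15·59)/633 = 599/211; b = (143·59 − 15·447)/633 = 1732/633.
At u = 6: ŵ = (599/211)·(6) + (1732/633)·(1) = 12514/633.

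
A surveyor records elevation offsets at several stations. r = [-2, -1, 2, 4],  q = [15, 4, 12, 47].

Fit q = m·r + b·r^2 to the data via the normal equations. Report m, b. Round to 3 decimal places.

m = -0.918, b = 3.190

AᵀA·[m, b]ᵀ = Aᵀq reads: 25·m + 63·b = 178;  63·m + 289·b = 864.
Δ = 25·289 − 63² = 3256.
m = (178·289 − 63·864)/3256 = -1495/1628; b = (25·864 − 63·178)/3256 = 5193/1628.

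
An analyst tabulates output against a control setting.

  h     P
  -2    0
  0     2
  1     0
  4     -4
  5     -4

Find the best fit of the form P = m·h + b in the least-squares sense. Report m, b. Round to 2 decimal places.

m = -0.80, b = 0.07

Entries of MᵀM: Σh·h = 46, Σh = 8, Σ1 = 5.
And Σh·P = -36, ΣP = -6.
MᵀM·[m, b]ᵀ = MᵀP becomes [[46, 8]; [8, 5]]·[m, b]ᵀ = [-36, -6]ᵀ.
Determinant 46·5 − 8² = 166.
m = ((-36)·5 − 8·(-6))/166 = -66/83; b = (46·(-6) − 8·(-36))/166 = 6/83.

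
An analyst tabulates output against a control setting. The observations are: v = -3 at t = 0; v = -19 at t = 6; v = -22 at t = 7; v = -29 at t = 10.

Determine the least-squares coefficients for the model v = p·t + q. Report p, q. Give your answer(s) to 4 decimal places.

p = -2.6209, q = -3.1801

From the data, Σt·t = 185, Σt = 23, Σ1 = 4.
And Σt·v = -558, Σv = -73.
Normal equations: [[185, 23]; [23, 4]]·[p, q]ᵀ = [-558, -73]ᵀ.
Eliminating q: 4·(row 1) − 23·(row 2) gives 211·p = 4·(-558) − 23·(-73) = -553, so p = -553/211.
Then q = ((-73) − 23·(-553/211))/4 = -671/211.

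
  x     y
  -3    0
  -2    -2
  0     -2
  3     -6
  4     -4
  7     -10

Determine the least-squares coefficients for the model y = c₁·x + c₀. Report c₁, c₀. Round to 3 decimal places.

c₁ = -0.871, c₀ = -2.694

Setting ∂/∂c₁ … = 0 gives: 87·c₁ + 9·c₀ = -100;  9·c₁ + 6·c₀ = -24.
Δ = 87·6 − 9² = 441.
c₁ = ((-100)·6 − 9·(-24))/441 = -128/147; c₀ = (87·(-24) − 9·(-100))/441 = -132/49.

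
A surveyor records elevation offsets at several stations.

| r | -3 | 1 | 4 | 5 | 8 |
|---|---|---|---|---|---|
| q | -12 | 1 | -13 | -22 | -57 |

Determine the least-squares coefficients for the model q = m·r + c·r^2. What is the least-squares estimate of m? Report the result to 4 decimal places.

m = 0.8481

With design matrix X, XᵀX = [[115, 675]; [675, 5059]] and Xᵀq = [-581, -4513]ᵀ.
Δ = 115·5059 − 675² = 126160.
m = ((-581)·5059 − 675·(-4513))/126160 = 26749/31540; c = (115·(-4513) − 675·(-581))/126160 = -6341/6308.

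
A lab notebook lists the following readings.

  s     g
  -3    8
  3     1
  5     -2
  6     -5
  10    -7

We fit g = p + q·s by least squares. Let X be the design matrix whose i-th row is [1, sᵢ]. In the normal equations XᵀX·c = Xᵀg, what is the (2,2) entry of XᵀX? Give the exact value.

Row 2 ↔ basis s, column 2 ↔ basis s, so (XᵀX)_{2,2} = Σᵢ (s)·(s) = (-3)·(-3) + (3)·(3) + (5)·(5) + (6)·(6) + (10)·(10) = 179.

179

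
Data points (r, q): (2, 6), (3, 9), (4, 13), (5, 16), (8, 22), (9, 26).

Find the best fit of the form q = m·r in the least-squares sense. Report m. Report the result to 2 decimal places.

Setting ∂/∂m … = 0 gives: 199·m = 581.
(Σr·r = 199, Σr·q = 581.)
m = 581/199 = 2.9196.

m = 2.92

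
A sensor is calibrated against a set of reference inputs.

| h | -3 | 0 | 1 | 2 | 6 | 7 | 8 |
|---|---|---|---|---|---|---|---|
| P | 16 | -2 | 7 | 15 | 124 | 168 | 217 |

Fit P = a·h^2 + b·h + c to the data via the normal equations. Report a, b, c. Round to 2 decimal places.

a = 3.03, b = 3.03, c = -1.71

Setting ∂/∂a … = 0 gives: 7891·a + 1053·b + 163·c = 26795;  1053·a + 163·b + 21·c = 3645;  163·a + 21·b + 7·c = 545.
(Σh^2·h^2 = 7891, Σh^2·h = 1053, Σh^2 = 163, Σh·h = 163, Σh = 21, Σ1 = 7, Σh^2·P = 26795, Σh·P = 3645, ΣP = 545.)
Row-reducing yields a = 40365/13336, b = 40395/13336, c = -11405/6668.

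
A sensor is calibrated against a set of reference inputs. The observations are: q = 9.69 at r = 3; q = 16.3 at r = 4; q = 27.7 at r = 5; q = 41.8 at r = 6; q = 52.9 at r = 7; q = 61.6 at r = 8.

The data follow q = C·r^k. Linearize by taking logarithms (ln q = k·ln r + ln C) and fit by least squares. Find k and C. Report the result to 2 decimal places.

k = 1.97, C = 1.13

Taking logs, ln q = k·ln r + ln C, so regress ln q on ln r.
Sums: Σln r = 9.9115, Σ(ln r)² = 17.0401, Σln q = 20.2057, Σln r·ln q = 34.6894.
Normal system: [[17.0401, 9.9115]; [9.9115, 6]]·[k, ln C]ᵀ = [34.6894, 20.2057]ᵀ.
Solving (det = 4.0036): k = 1.96539, ln C = 0.12097, so C = exp(0.12097) = 1.12859.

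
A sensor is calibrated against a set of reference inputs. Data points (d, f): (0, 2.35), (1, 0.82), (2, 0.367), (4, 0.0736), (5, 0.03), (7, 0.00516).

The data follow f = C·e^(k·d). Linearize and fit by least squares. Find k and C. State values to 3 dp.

k = -0.858, C = 2.145

With ln fᵢ as the transformed response and dᵢ as the regressor:
Sums: Σd = 19.0000, Σ(d)² = 95.0000, Σln f = -11.7289, Σd·ln f = -67.0402.
Normal system: [[95.0000, 19.0000]; [19.0000, 6]]·[k, ln C]ᵀ = [-67.0402, -11.7289]ᵀ.
Solving (det = 209.0000): k = -0.85833, ln C = 0.76324, so C = exp(0.76324) = 2.14521.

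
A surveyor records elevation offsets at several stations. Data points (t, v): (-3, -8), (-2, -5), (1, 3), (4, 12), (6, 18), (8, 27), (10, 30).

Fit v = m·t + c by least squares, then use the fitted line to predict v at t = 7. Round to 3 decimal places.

v̂ = 21.759

Sums needed: Σt·t = 230, Σt = 24, Σ1 = 7.
And Σt·v = 709, Σv = 77.
So MᵀM·[m, c]ᵀ = Mᵀv: [[230, 24]; [24, 7]]·[m, c]ᵀ = [709, 77]ᵀ.
Determinant 230·7 − 24² = 1034.
m = (709·7 − 24·77)/1034 = 3115/1034; c = (230·77 − 24·709)/1034 = 347/517.
At t = 7: v̂ = (3115/1034)·(7) + (347/517)·(1) = 22499/1034.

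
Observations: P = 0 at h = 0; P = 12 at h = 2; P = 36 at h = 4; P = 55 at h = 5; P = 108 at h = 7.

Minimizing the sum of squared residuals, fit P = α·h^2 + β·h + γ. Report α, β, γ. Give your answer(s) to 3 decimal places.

Forming AᵀA = [[3298, 540, 94]; [540, 94, 18]; [94, 18, 5]] and AᵀP = [7291, 1199, 211]ᵀ gives AᵀA·[α, β, γ]ᵀ = AᵀP.
Row-reducing yields α = 21209/10142, β = 6187/10142, γ = 3495/5071.

α = 2.091, β = 0.610, γ = 0.689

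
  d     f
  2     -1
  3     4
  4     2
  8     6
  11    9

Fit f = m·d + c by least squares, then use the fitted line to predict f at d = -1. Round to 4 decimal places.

f̂ = -2.1154

With design matrix M, MᵀM = [[214, 28]; [28, 5]] and Mᵀf = [165, 20]ᵀ.
Eliminating c: 5·(row 1) − 28·(row 2) gives 286·m = 5·165 − 28·20 = 265, so m = 265/286.
Then c = (20 − 28·(265/286))/5 = -170/143.
At d = -1: f̂ = (265/286)·(-1) + (-170/143)·(1) = -55/26.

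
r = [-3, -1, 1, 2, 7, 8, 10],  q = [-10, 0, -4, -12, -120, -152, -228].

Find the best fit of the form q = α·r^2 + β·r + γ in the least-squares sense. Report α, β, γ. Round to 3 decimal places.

α = -2.016, β = -2.780, γ = 0.054

From the data, Σr^2·r^2 = 16596, Σr^2·r = 1836, Σr^2 = 228, Σr·r = 228, Σr = 24, Σ1 = 7.
And Σr^2·q = -38550, Σr·q = -4334, Σq = -526.
Row-reducing yields α = -629/312, β = -4337/1560, γ = 7/130.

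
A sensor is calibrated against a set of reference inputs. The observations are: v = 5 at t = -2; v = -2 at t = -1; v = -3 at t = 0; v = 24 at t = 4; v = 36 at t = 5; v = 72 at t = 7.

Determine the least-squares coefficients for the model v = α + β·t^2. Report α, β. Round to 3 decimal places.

α = -2.171, β = 1.527

Compute the Gram sums: Σ1 = 6, Σt^2 = 95, Σt^2·t^2 = 3299.
For Xᵀv: Σv = 132, Σt^2·v = 4830.
Determinant 6·3299 − 95² = 10769.
α = (132·3299 − 95·4830)/10769 = -23382/10769; β = (6·4830 − 95·132)/10769 = 16440/10769.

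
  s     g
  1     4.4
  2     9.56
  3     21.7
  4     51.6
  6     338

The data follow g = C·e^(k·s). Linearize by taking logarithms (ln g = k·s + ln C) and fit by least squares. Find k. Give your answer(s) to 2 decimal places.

k = 0.87

Let Y = ln g. Fitting Y = k·s + ln C by least squares:
XᵀX = [[66.0000, 16.0000]; [16.0000, 5]], rhs = [65.9411, 16.5831]ᵀ  (here Σs = 16.0000, Σ(s)² = 66.0000, Σln g = 16.5831, Σs·ln g = 65.9411).
Solving (det = 74.0000): k = 0.86995, ln C = 0.53278.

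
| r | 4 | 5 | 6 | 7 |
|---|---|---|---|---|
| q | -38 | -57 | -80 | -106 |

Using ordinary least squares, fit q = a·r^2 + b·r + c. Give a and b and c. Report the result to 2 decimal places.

a = -1.75, b = -3.45, c = 3.85

Sums needed: Σr^2·r^2 = 4578, Σr^2·r = 748, Σr^2 = 126, Σr·r = 126, Σr = 22, Σ1 = 4.
For Mᵀq: Σr^2·q = -10107, Σr·q = -1659, Σq = -281.
Normal equations: [[4578, 748, 126]; [748, 126, 22]; [126, 22, 4]]·[a, b, c]ᵀ = [-10107, -1659, -281]ᵀ.
Row-reducing yields a = -7/4, b = -69/20, c = 77/20.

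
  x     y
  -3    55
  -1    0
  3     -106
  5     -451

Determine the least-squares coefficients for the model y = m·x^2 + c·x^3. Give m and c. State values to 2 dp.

m = -2.91, c = -3.02

The normal system MᵀM·[m, c]ᵀ = Mᵀy is [[788, 3124]; [3124, 17084]]·[m, c]ᵀ = [-11734, -60722]ᵀ.
Eliminating c: 17084·(row 1) − 3124·(row 2) gives 3702816·m = 17084·(-11734) − 3124·(-60722) = -10768128, so m = -112168/38571.
Then c = ((-60722) − 3124·(-112168/38571))/17084 = -233165/77142.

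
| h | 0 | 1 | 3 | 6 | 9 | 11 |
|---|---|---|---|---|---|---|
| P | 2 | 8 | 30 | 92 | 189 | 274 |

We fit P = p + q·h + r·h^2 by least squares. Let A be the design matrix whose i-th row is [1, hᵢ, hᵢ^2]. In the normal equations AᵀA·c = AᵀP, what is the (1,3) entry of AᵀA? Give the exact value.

Row 1 ↔ basis 1, column 3 ↔ basis h^2, so (AᵀA)_{1,3} = Σᵢ h^2 = (1)·(0) + (1)·(1) + (1)·(9) + (1)·(36) + (1)·(81) + (1)·(121) = 248.

248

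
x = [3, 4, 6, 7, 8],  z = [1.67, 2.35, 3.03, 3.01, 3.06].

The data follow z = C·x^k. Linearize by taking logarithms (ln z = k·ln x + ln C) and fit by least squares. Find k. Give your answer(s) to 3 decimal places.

k = 0.611

With ln zᵢ as the transformed response and ln xᵢ as the regressor:
Sums: Σln x = 8.3020, Σ(ln x)² = 14.4498, Σln z = 4.6962, Σln x·ln z = 8.2041.
Normal system: [[14.4498, 8.3020]; [8.3020, 5]]·[k, ln C]ᵀ = [8.2041, 4.6962]ᵀ.
Slope k = (n·Σln x·ln z − Σln x·Σln z)/(n·Σ(ln x)² − (Σln x)²) = (5·8.2041 − 8.3020·4.6962)/3.3255 = 0.61130; ln C = (Σln z − k·Σln x)/n = -0.07578.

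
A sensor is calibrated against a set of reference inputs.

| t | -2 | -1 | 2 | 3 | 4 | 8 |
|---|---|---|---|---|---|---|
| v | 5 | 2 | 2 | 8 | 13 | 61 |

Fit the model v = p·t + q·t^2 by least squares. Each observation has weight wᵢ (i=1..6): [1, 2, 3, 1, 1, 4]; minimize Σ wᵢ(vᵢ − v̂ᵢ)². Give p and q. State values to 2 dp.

Compute the Gram sums: Σwᵢ·t·t = 299, Σwᵢ·t·t^2 = 2153, Σwᵢ·t^2·t^2 = 16787.
Right-hand side: Σwᵢ·t·v = 2026, Σwᵢ·t^2·v = 15944.
det = 299·16787 − 2153² = 383904.
p = (2026·16787 − 2153·15944)/383904 = -158485/191952; q = (299·15944 − 2153·2026)/383904 = 202639/191952.

p = -0.83, q = 1.06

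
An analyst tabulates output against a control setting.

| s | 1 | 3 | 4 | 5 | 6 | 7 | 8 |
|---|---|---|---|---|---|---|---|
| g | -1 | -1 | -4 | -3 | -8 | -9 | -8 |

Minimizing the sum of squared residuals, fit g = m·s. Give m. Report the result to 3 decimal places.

m = -1.050

The normal system MᵀM·[m]ᵀ = Mᵀg is [[200]]·[m]ᵀ = [-210]ᵀ.
Hence m = -210 / 200 ≈ -1.05.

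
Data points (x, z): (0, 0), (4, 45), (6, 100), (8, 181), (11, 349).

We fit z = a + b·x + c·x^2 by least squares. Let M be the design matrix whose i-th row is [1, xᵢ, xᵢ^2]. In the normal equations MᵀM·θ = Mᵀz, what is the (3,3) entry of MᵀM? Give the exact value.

20289

Row 3 ↔ basis x^2, column 3 ↔ basis x^2, so (MᵀM)_{3,3} = Σᵢ (x^2)·(x^2) = (0)·(0) + (16)·(16) + (36)·(36) + (64)·(64) + (121)·(121) = 20289.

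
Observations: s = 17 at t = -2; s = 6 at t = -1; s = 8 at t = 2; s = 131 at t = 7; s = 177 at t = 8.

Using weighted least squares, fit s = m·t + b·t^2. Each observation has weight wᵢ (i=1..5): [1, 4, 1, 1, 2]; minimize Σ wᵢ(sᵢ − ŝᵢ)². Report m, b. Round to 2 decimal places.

Normal-equation sums: Σwᵢ·t·t = 189, Σwᵢ·t·t^2 = 1363, Σwᵢ·t^2·t^2 = 10629.
And Σwᵢ·t·s = 3707, Σwᵢ·t^2·s = 29199.
Δ = 189·10629 − 1363² = 151112.
m = (3707·10629 − 1363·29199)/151112 = -198267/75556; b = (189·29199 − 1363·3707)/151112 = 232985/75556.

m = -2.62, b = 3.08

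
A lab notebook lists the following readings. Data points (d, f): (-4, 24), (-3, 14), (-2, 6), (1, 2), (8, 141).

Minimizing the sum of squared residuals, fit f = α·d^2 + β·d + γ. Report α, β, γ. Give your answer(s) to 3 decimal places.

Entries of AᵀA: Σd^2·d^2 = 4450, Σd^2·d = 414, Σd^2 = 94, Σd·d = 94, Σd = 0, Σ1 = 5.
Moment sums: Σd^2·f = 9560, Σd·f = 980, Σf = 187.
Inverting the 3×3 Gram matrix, [α, β, γ]ᵀ = [203067/100984, 158453/100984, -20429/50492]ᵀ.

α = 2.011, β = 1.569, γ = -0.405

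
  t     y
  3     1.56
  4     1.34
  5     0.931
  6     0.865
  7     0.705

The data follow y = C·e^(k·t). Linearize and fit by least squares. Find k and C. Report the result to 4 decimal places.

k = -0.2026, C = 2.8501

Let Y = ln y. Fitting Y = k·t + ln C by least squares:
Σt = 25.0000, Σ(t)² = 135.0000, Σln y = 0.1713, Σt·ln y = -1.1698.
Equations: 135.0000·k + 25.0000·ln C = -1.1698;  25.0000·k + 5·ln C = 0.1713.
Solving (det = 50.0000): k = -0.20262, ln C = 1.04735, so C = exp(1.04735) = 2.85008.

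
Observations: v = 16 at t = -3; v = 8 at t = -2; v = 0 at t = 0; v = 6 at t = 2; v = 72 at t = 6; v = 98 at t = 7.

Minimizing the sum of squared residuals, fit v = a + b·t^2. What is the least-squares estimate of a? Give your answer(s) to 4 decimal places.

Compute the Gram sums: Σ1 = 6, Σt^2 = 102, Σt^2·t^2 = 3810.
Right-hand side: Σv = 200, Σt^2·v = 7594.
So MᵀM·[a, b]ᵀ = Mᵀv: [[6, 102]; [102, 3810]]·[a, b]ᵀ = [200, 7594]ᵀ.
Eliminating b: 3810·(row 1) − 102·(row 2) gives 12456·a = 3810·200 − 102·7594 = -12588, so a = -1049/1038.
Then b = (7594 − 102·(-1049/1038))/3810 = 699/346.

a = -1.0106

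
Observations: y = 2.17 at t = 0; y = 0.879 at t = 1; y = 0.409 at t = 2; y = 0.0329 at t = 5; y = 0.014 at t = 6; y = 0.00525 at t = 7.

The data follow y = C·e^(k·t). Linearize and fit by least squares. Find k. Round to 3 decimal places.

k = -0.849

Taking logs, ln y = k·t + ln C, so regress ln y on t.
Σt = 21.0000, Σ(t)² = 115.0000, Σln y = -13.1808, Σt·ln y = -81.3473.
Equations: 115.0000·k + 21.0000·ln C = -81.3473;  21.0000·k + 6·ln C = -13.1808.
Solving (det = 249.0000): k = -0.84854, ln C = 0.77311.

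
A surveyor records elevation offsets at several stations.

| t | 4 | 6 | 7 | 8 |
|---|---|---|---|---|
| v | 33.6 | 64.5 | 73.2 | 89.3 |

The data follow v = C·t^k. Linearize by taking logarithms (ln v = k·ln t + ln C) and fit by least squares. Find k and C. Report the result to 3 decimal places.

k = 1.402, C = 4.914

Let Y = ln v. Fitting Y = k·ln t + ln C by least squares:
Over the data: Σln t = 7.2034, Σ(ln t)² = 13.2429, Σln v = 16.4664, Σln t·ln v = 30.0329.
Normal system: [[13.2429, 7.2034]; [7.2034, 4]]·[k, ln C]ᵀ = [30.0329, 16.4664]ᵀ.
Δ = 13.2429·4 − (7.2034)² = 1.0824; k = (30.0329·4 − 7.2034·16.4664)/1.0824 = 1.40187, ln C = (13.2429·16.4664 − 7.2034·30.0329)/1.0824 = 1.59204, so C = exp(1.59204) = 4.91375.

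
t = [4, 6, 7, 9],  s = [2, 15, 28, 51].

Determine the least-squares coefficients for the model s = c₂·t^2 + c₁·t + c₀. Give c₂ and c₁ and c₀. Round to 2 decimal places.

Forming AᵀA = [[10514, 1352, 182]; [1352, 182, 26]; [182, 26, 4]] and Aᵀs = [6075, 753, 96]ᵀ gives AᵀA·[c₂, c₁, c₀]ᵀ = Aᵀs.
Solving the 3×3 system (Gaussian elimination) gives c₂ = 5/6, c₁ = -71/78, c₀ = -8.

c₂ = 0.83, c₁ = -0.91, c₀ = -8.00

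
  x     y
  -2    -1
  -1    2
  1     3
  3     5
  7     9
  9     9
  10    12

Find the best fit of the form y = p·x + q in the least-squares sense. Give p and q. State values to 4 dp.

p = 0.9341, q = 1.9686

The normal system AᵀA·[p, q]ᵀ = Aᵀy is [[245, 27]; [27, 7]]·[p, q]ᵀ = [282, 39]ᵀ.
Determinant 245·7 − 27² = 986.
p = (282·7 − 27·39)/986 = 921/986; q = (245·39 − 27·282)/986 = 1941/986.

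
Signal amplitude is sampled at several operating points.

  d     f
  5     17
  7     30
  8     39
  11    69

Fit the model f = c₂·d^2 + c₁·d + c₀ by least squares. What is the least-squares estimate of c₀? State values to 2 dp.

The normal equations are: 21763·c₂ + 2311·c₁ + 259·c₀ = 12740;  2311·c₂ + 259·c₁ + 31·c₀ = 1366;  259·c₂ + 31·c₁ + 4·c₀ = 155.
Row-reducing yields c₂ = 29/60, c₁ = 287/300, c₀ = 1/25.

c₀ = 0.04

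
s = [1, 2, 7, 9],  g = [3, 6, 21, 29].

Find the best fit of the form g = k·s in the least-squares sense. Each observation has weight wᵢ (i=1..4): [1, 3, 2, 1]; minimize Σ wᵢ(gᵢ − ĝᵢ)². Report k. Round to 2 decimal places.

k = 3.09

From the data, Σwᵢ·s·s = 192.
Moment sums: Σwᵢ·s·g = 594.
Normal equations: [[192]]·[k]ᵀ = [594]ᵀ.
Hence k = 594 / 192 ≈ 3.09375.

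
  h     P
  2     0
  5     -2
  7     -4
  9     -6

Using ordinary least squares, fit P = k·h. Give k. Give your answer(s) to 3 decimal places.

Forming MᵀM = [[159]] and MᵀP = [-92]ᵀ gives MᵀM·[k]ᵀ = MᵀP.
Hence k = -92 / 159 ≈ -0.578616.

k = -0.579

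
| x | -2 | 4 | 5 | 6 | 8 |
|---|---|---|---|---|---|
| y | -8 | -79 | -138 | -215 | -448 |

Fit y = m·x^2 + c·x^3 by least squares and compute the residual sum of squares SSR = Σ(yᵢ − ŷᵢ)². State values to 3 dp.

Setting ∂/∂m … = 0 gives: 6289·m + 44661·c = -41158;  44661·m + 328585·c = -298058.
(Σx^2·x^2 = 6289, Σx^2·x^3 = 44661, Σx^3·x^3 = 328585, Σx^2·y = -41158, Σx^3·y = -298058.)
det = 6289·328585 − 44661² = 71866144.
m = ((-41158)·328585 − 44661·(-298058))/71866144 = -53083273/17966536; c = (6289·(-298058) − 44661·(-41158))/71866144 = -9082331/17966536.
Residuals: -144923/641662, 1405651/2245817, -303728/320831, 2494021/4491634, -190648/2245817; SSR = 7431419/4491634.

SSR = 1.655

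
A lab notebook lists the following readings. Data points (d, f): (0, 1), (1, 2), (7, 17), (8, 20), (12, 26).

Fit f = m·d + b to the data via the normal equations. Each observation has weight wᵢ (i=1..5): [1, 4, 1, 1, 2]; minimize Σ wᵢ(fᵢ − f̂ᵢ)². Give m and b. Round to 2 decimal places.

With design matrix A, AᵀWA = [[405, 43]; [43, 9]] and AᵀWf = [911, 98]ᵀ.
Determinant 405·9 − 43² = 1796.
m = (911·9 − 43·98)/1796 = 3985/1796; b = (405·98 − 43·911)/1796 = 517/1796.

m = 2.22, b = 0.29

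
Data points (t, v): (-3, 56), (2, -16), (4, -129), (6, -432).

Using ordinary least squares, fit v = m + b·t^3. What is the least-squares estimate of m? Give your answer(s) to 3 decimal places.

m = 0.596

With design matrix X, XᵀX = [[4, 261]; [261, 51545]] and Xᵀv = [-521, -103208]ᵀ.
det = 4·51545 − 261² = 138059.
m = ((-521)·51545 − 261·(-103208))/138059 = 82343/138059; b = (4·(-103208) − 261·(-521))/138059 = -276851/138059.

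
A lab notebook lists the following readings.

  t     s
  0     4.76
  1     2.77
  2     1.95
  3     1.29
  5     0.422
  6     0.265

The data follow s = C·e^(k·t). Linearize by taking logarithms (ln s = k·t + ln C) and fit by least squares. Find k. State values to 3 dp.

k = -0.480

Taking logs, ln s = k·t + ln C, so regress ln s on t.
AᵀA = [[75.0000, 17.0000]; [17.0000, 6]], rhs = [-9.1635, 1.3108]ᵀ  (here Σt = 17.0000, Σ(t)² = 75.0000, Σln s = 1.3108, Σt·ln s = -9.1635).
Slope k = (n·Σt·ln s − Σt·Σln s)/(n·Σ(t)² − (Σt)²) = (6·-9.1635 − 17.0000·1.3108)/161.0000 = -0.47990; ln C = (Σln s − k·Σt)/n = 1.57819.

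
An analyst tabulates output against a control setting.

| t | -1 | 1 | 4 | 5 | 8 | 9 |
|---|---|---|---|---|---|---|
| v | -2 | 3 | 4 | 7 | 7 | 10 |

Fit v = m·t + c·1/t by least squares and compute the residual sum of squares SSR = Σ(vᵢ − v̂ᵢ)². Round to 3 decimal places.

The normal system MᵀM·[m, c]ᵀ = Mᵀv is [[188, 6]; [6, 276109/129600]]·[m, c]ᵀ = [202, 3379/360]ᵀ.
Determinant 188·(276109/129600) − 6² = 11810723/32400.
m = (202·(276109/129600) − 6·(3379/360))/(11810723/32400) = 24237689/23621446; c = (188·(3379/360) − 6·202)/(11810723/32400) = 17903880/11810723.
Residuals: 12802557/23621446, 10818889/23621446, -5708456/11810723, 1947375/1243234, -16513680/11810723, 14096619/23621446; SSR = 64979725/11810723.

SSR = 5.502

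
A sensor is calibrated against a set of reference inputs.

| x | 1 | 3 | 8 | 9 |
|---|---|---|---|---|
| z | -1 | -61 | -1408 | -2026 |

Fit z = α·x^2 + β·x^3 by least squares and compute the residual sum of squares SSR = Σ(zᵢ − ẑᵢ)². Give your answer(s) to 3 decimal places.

SSR = 1.071

Entries of MᵀM: Σx^2·x^2 = 10739, Σx^2·x^3 = 92061, Σx^3·x^3 = 794315.
Moment sums: Σx^2·z = -254768, Σx^3·z = -2199498.
Normal equations: [[10739, 92061]; [92061, 794315]]·[α, β]ᵀ = [-254768, -2199498]ᵀ.
Δ = 10739·794315 − 92061² = 54921064.
α = ((-254768)·794315 − 92061·(-2199498))/54921064 = 60970729/27460532; β = (10739·(-2199498) − 92061·(-254768))/54921064 = -83106087/27460532.
Residuals: -2662587/13730266, 5008834/6865133, -369072/624103, 5335271/13730266; SSR = 14700065/13730266.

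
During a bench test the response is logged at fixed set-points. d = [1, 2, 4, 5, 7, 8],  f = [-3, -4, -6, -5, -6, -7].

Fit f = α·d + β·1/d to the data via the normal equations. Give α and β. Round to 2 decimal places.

Entries of XᵀX: Σd·d = 159, Σd·1/d = 6, Σ1/d·1/d = 108861/78400.
For Xᵀf: Σd·f = -158, Σ1/d·f = -517/56.
Normal equations: [[159, 6]; [6, 108861/78400]]·[α, β]ᵀ = [-158, -517/56]ᵀ.
Eliminating β: (108861/78400)·(row 1) − 6·(row 2) gives (14486499/78400)·α = (108861/78400)·(-158) − 6·(-517/56) = -6428619/39200, so α = -476194/536537.
Then β = ((-517/56) − 6·(-476194/536537))/(108861/78400) = -4529000/1609611.

α = -0.89, β = -2.81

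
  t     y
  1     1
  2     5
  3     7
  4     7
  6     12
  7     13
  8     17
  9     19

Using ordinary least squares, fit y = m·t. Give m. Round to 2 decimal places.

Entries of XᵀX: Σt·t = 260.
For Xᵀy: Σt·y = 530.
XᵀX·[m]ᵀ = Xᵀy becomes [[260]]·[m]ᵀ = [530]ᵀ.
m = 530/260 = 2.03846.

m = 2.04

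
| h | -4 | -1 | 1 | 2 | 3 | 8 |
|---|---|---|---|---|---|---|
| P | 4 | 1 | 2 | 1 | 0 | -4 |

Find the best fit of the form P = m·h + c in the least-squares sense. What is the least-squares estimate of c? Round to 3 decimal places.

The normal system XᵀX·[m, c]ᵀ = XᵀP is [[95, 9]; [9, 6]]·[m, c]ᵀ = [-45, 4]ᵀ.
Eliminating c: 6·(row 1) − 9·(row 2) gives 489·m = 6·(-45) − 9·4 = -306, so m = -102/163.
Then c = (4 − 9·(-102/163))/6 = 785/489.

c = 1.605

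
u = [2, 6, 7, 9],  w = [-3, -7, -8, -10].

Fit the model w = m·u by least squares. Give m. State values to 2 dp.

Normal-equation sums: Σu·u = 170.
And Σu·w = -194.
So MᵀM·[m]ᵀ = Mᵀw: [[170]]·[m]ᵀ = [-194]ᵀ.
m = (-194)/170 = -1.14118.

m = -1.14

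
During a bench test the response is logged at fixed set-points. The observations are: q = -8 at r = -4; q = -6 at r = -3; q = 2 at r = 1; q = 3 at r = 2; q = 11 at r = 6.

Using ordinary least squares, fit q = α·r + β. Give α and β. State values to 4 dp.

From the data, Σr·r = 66, Σr = 2, Σ1 = 5.
Moment sums: Σr·q = 124, Σq = 2.
Normal equations: [[66, 2]; [2, 5]]·[α, β]ᵀ = [124, 2]ᵀ.
Δ = 66·5 − 2² = 326.
α = (124·5 − 2·2)/326 = 308/163; β = (66·2 − 2·124)/326 = -58/163.

α = 1.8896, β = -0.3558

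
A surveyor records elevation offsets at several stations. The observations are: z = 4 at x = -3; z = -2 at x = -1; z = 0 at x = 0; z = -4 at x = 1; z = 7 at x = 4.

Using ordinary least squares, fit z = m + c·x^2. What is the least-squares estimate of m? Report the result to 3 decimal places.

m = -2.214

Setting ∂/∂m … = 0 gives: 5·m + 27·c = 5;  27·m + 339·c = 142.
(Σ1 = 5, Σx^2 = 27, Σx^2·x^2 = 339, Σz = 5, Σx^2·z = 142.)
Determinant 5·339 − 27² = 966.
m = (5·339 − 27·142)/966 = -31/14; c = (5·142 − 27·5)/966 = 25/42.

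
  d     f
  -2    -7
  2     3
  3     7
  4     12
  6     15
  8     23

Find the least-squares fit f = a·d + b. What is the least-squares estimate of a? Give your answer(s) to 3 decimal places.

a = 2.983

AᵀA·[a, b]ᵀ = Aᵀf reads: 133·a + 21·b = 363;  21·a + 6·b = 53.
Eliminating b: 6·(row 1) − 21·(row 2) gives 357·a = 6·363 − 21·53 = 1065, so a = 355/119.
Then b = (53 − 21·(355/119))/6 = -82/51.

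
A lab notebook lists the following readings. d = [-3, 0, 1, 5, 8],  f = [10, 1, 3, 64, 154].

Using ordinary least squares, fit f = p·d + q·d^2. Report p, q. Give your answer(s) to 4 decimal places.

XᵀX·[p, q]ᵀ = Xᵀf reads: 99·p + 611·q = 1525;  611·p + 4803·q = 11549.
(Σd·d = 99, Σd·d^2 = 611, Σd^2·d^2 = 4803, Σd·f = 1525, Σd^2·f = 11549.)
Determinant 99·4803 − 611² = 102176.
p = (1525·4803 − 611·11549)/102176 = 33517/12772; q = (99·11549 − 611·1525)/102176 = 26447/12772.

p = 2.6243, q = 2.0707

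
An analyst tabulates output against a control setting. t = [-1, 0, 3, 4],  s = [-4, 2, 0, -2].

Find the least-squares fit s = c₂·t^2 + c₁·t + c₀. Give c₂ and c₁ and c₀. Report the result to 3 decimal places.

c₂ = -1.000, c₁ = 3.118, c₀ = 0.824

MᵀM·[c₂, c₁, c₀]ᵀ = Mᵀs reads: 338·c₂ + 90·c₁ + 26·c₀ = -36;  90·c₂ + 26·c₁ + 6·c₀ = -4;  26·c₂ + 6·c₁ + 4·c₀ = -4.
Row-reducing yields c₂ = -1, c₁ = 53/17, c₀ = 14/17.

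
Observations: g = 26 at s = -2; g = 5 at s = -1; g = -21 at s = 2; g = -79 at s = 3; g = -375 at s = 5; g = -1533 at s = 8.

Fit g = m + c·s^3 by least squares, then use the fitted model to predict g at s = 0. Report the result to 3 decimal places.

With design matrix A, AᵀA = [[6, 663]; [663, 278627]] and Aᵀg = [-1977, -834285]ᵀ.
Eliminating c: 278627·(row 1) − 663·(row 2) gives 1232193·m = 278627·(-1977) − 663·(-834285) = 2285376, so m = 761792/410731.
Then c = ((-834285) − 663·(761792/410731))/278627 = -1231653/410731.
At s = 0: ĝ = (761792/410731)·(1) + (-1231653/410731)·(0) = 761792/410731.

ĝ = 1.855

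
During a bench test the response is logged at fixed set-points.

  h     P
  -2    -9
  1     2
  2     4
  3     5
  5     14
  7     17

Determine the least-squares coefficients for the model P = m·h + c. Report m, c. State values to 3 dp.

m = 2.919, c = -2.284

Forming MᵀM = [[92, 16]; [16, 6]] and MᵀP = [232, 33]ᵀ gives MᵀM·[m, c]ᵀ = MᵀP.
Determinant 92·6 − 16² = 296.
m = (232·6 − 16·33)/296 = 108/37; c = (92·33 − 16·232)/296 = -169/74.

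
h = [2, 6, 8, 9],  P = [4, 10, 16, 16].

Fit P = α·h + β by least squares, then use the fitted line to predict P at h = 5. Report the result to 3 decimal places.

With design matrix X, XᵀX = [[185, 25]; [25, 4]] and XᵀP = [340, 46]ᵀ.
Δ = 185·4 − 25² = 115.
α = (340·4 − 25·46)/115 = 42/23; β = (185·46 − 25·340)/115 = 2/23.
At h = 5: P̂ = (42/23)·(5) + (2/23)·(1) = 212/23.

P̂ = 9.217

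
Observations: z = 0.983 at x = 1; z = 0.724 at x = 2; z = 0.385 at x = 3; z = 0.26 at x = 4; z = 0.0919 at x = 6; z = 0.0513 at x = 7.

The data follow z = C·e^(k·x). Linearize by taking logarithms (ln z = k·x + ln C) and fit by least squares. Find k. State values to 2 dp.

Linearized form: ln z = k·x + ln C. From the 6 transformed points,
AᵀA = [[115.0000, 23.0000]; [23.0000, 6]], rhs = [-44.0277, -7.9988]ᵀ  (here Σx = 23.0000, Σ(x)² = 115.0000, Σln z = -7.9988, Σx·ln z = -44.0277).
Slope k = (n·Σx·ln z − Σx·Σln z)/(n·Σ(x)² − (Σx)²) = (6·-44.0277 − 23.0000·-7.9988)/161.0000 = -0.49810; ln C = (Σln z − k·Σx)/n = 0.57623.

k = -0.50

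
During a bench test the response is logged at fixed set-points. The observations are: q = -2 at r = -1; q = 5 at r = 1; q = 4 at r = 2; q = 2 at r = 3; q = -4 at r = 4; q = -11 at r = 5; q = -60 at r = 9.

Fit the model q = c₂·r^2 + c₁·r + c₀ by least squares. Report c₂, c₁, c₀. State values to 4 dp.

c₂ = -1.0974, c₁ = 2.9092, c₀ = 2.4909

Normal-equation sums: Σr^2·r^2 = 7541, Σr^2·r = 953, Σr^2 = 137, Σr·r = 137, Σr = 23, Σ1 = 7.
Moment sums: Σr^2·q = -5162, Σr·q = -590, Σq = -66.
So XᵀX·[c₂, c₁, c₀]ᵀ = Xᵀq: [[7541, 953, 137]; [953, 137, 23]; [137, 23, 7]]·[c₂, c₁, c₀]ᵀ = [-5162, -590, -66]ᵀ.
Inverting the 3×3 Gram matrix, [c₂, c₁, c₀]ᵀ = [-5846/5327, 77486/26635, 9478/3805]ᵀ.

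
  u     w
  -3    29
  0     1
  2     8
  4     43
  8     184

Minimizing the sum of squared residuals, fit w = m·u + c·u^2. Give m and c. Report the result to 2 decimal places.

Sums needed: Σu·u = 93, Σu·u^2 = 557, Σu^2·u^2 = 4449.
For Xᵀw: Σu·w = 1573, Σu^2·w = 12757.
So XᵀX·[m, c]ᵀ = Xᵀw: [[93, 557]; [557, 4449]]·[m, c]ᵀ = [1573, 12757]ᵀ.
Eliminating c: 4449·(row 1) − 557·(row 2) gives 103508·m = 4449·1573 − 557·12757 = -107372, so m = -26843/25877.
Then c = (12757 − 557·(-26843/25877))/4449 = 77560/25877.

m = -1.04, c = 3.00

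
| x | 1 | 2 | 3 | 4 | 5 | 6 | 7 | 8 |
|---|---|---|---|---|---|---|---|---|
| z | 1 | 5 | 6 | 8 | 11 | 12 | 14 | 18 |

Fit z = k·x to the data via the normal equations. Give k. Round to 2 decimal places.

MᵀM·[k]ᵀ = Mᵀz reads: 204·k = 430.
Hence k = 430 / 204 ≈ 2.10784.

k = 2.11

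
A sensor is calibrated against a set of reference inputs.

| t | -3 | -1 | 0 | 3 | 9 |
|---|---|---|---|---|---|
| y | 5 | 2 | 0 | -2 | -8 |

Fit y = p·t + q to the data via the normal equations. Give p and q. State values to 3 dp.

Sums needed: Σt·t = 100, Σt = 8, Σ1 = 5.
Right-hand side: Σt·y = -95, Σy = -3.
So MᵀM·[p, q]ᵀ = Mᵀy: [[100, 8]; [8, 5]]·[p, q]ᵀ = [-95, -3]ᵀ.
det = 100·5 − 8² = 436.
p = ((-95)·5 − 8·(-3))/436 = -451/436; q = (100·(-3) − 8·(-95))/436 = 115/109.

p = -1.034, q = 1.055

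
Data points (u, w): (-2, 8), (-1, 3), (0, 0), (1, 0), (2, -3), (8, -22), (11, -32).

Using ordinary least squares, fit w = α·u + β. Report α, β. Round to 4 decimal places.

α = -2.9851, β = 1.5309

Normal-equation sums: Σu·u = 195, Σu = 19, Σ1 = 7.
And Σu·w = -553, Σw = -46.
So MᵀM·[α, β]ᵀ = Mᵀw: [[195, 19]; [19, 7]]·[α, β]ᵀ = [-553, -46]ᵀ.
Eliminating β: 7·(row 1) − 19·(row 2) gives 1004·α = 7·(-553) − 19·(-46) = -2997, so α = -2997/1004.
Then β = ((-46) − 19·(-2997/1004))/7 = 1537/1004.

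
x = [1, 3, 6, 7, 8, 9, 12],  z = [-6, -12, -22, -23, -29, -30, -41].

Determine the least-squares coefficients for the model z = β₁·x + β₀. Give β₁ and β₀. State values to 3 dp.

β₁ = -3.156, β₀ = -2.549

Compute the Gram sums: Σx·x = 384, Σx = 46, Σ1 = 7.
For Aᵀz: Σx·z = -1329, Σz = -163.
det = 384·7 − 46² = 572.
β₁ = ((-1329)·7 − 46·(-163))/572 = -1805/572; β₀ = (384·(-163) − 46·(-1329))/572 = -729/286.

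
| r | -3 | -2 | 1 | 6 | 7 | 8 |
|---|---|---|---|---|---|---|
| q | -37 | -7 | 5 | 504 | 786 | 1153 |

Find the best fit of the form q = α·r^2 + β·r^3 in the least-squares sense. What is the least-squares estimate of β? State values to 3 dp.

From the data, Σr^2·r^2 = 7891, Σr^2·r^3 = 57077, Σr^3·r^3 = 427243.
And Σr^2·q = 130094, Σr^3·q = 969858.
Eliminating β: 427243·(row 1) − 57077·(row 2) gives 113590584·α = 427243·130094 − 57077·969858 = 225165776, so α = 28145722/14198823.
Then β = (969858 − 57077·(28145722/14198823))/427243 = 28471780/14198823.

β = 2.005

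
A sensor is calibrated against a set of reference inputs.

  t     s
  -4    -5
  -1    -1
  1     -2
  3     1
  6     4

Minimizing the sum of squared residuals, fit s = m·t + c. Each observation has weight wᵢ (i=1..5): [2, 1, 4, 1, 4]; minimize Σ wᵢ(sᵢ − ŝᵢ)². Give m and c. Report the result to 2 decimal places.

The normal equations are: 190·m + 22·c = 132;  22·m + 12·c = -2.
Eliminating c: 12·(row 1) − 22·(row 2) gives 1796·m = 12·132 − 22·(-2) = 1628, so m = 407/449.
Then c = ((-2) − 22·(407/449))/12 = -821/449.

m = 0.91, c = -1.83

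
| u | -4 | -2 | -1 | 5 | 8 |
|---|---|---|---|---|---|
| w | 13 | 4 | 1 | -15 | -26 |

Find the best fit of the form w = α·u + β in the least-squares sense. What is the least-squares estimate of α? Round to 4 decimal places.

Compute the Gram sums: Σu·u = 110, Σu = 6, Σ1 = 5.
For Xᵀw: Σu·w = -344, Σw = -23.
Determinant 110·5 − 6² = 514.
α = ((-344)·5 − 6·(-23))/514 = -791/257; β = (110·(-23) − 6·(-344))/514 = -233/257.

α = -3.0778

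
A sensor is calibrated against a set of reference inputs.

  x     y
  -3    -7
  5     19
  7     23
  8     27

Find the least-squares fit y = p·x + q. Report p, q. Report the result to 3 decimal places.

Forming MᵀM = [[147, 17]; [17, 4]] and Mᵀy = [493, 62]ᵀ gives MᵀM·[p, q]ᵀ = Mᵀy.
Determinant 147·4 − 17² = 299.
p = (493·4 − 17·62)/299 = 918/299; q = (147·62 − 17·493)/299 = 733/299.

p = 3.070, q = 2.452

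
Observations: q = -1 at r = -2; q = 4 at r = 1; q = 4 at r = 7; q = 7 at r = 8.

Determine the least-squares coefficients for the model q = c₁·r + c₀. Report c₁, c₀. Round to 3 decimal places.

Normal-equation sums: Σr·r = 118, Σr = 14, Σ1 = 4.
Moment sums: Σr·q = 90, Σq = 14.
det = 118·4 − 14² = 276.
c₁ = (90·4 − 14·14)/276 = 41/69; c₀ = (118·14 − 14·90)/276 = 98/69.

c₁ = 0.594, c₀ = 1.420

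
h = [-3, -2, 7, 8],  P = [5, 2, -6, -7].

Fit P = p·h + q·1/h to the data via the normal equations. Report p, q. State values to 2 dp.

p = -0.85, q = -2.53

Setting ∂/∂p … = 0 gives: 126·p + 4·q = -117;  4·p + (11209/28224)·q = -739/168.
(Σh·h = 126, Σh·1/h = 4, Σ1/h·1/h = 11209/28224, Σh·P = -117, Σ1/h·P = -739/168.)
Eliminating q: (11209/28224)·(row 1) − 4·(row 2) gives (7625/224)·p = (11209/28224)·(-117) − 4·(-739/168) = -271615/9408, so p = -54323/64050.
Then q = ((-739/168) − 4·(-54323/64050))/(11209/28224) = -3864/1525.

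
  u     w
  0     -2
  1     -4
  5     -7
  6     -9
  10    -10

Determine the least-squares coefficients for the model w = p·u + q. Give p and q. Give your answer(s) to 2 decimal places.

Compute the Gram sums: Σu·u = 162, Σu = 22, Σ1 = 5.
And Σu·w = -193, Σw = -32.
So AᵀA·[p, q]ᵀ = Aᵀw: [[162, 22]; [22, 5]]·[p, q]ᵀ = [-193, -32]ᵀ.
Δ = 162·5 − 22² = 326.
p = ((-193)·5 − 22·(-32))/326 = -261/326; q = (162·(-32) − 22·(-193))/326 = -469/163.

p = -0.80, q = -2.88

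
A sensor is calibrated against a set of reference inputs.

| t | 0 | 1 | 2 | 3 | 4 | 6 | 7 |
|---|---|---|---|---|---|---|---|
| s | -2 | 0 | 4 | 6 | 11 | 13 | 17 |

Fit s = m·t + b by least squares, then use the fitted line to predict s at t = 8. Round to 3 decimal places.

ŝ = 19.674

Normal-equation sums: Σt·t = 115, Σt = 23, Σ1 = 7.
Moment sums: Σt·s = 267, Σs = 49.
Eliminating b: 7·(row 1) − 23·(row 2) gives 276·m = 7·267 − 23·49 = 742, so m = 371/138.
Then b = (49 − 23·(371/138))/7 = -11/6.
At t = 8: ŝ = (371/138)·(8) + (-11/6)·(1) = 905/46.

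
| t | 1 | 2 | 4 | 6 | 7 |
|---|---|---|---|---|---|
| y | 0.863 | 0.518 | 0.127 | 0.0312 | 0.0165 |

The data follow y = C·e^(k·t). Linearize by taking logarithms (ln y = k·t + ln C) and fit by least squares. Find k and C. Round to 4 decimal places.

Taking logs, ln y = k·t + ln C, so regress ln y on t.
Σt = 20.0000, Σ(t)² = 106.0000, Σln y = -10.4404, Σt·ln y = -59.2520.
Equations: 106.0000·k + 20.0000·ln C = -59.2520;  20.0000·k + 5·ln C = -10.4404.
Solving (det = 130.0000): k = -0.67270, ln C = 0.60273, so C = exp(0.60273) = 1.82710.

k = -0.6727, C = 1.8271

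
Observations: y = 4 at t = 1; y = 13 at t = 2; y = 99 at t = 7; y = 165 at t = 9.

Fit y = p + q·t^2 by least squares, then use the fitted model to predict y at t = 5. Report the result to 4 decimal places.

ŷ = 52.8633

The normal system AᵀA·[p, q]ᵀ = Aᵀy is [[4, 135]; [135, 8979]]·[p, q]ᵀ = [281, 18272]ᵀ.
Eliminating q: 8979·(row 1) − 135·(row 2) gives 17691·p = 8979·281 − 135·18272 = 56379, so p = 18793/5897.
Then q = (18272 − 135·(18793/5897))/8979 = 35153/17691.
At t = 5: ŷ = (18793/5897)·(1) + (35153/17691)·(25) = 935204/17691.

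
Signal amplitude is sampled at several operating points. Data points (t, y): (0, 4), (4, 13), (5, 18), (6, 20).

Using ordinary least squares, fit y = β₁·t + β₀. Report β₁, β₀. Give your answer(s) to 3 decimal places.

From the data, Σt·t = 77, Σt = 15, Σ1 = 4.
Moment sums: Σt·y = 262, Σy = 55.
det = 77·4 − 15² = 83.
β₁ = (262·4 − 15·55)/83 = 223/83; β₀ = (77·55 − 15·262)/83 = 305/83.

β₁ = 2.687, β₀ = 3.675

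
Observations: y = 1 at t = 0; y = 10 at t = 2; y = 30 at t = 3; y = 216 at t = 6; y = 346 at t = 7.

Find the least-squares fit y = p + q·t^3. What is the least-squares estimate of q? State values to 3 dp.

q = 1.001

Compute the Gram sums: Σ1 = 5, Σt^3 = 594, Σt^3·t^3 = 165098.
For Xᵀy: Σy = 603, Σt^3·y = 166224.
Normal equations: [[5, 594]; [594, 165098]]·[p, q]ᵀ = [603, 166224]ᵀ.
Δ = 5·165098 − 594² = 472654.
p = (603·165098 − 594·166224)/472654 = 408519/236327; q = (5·166224 − 594·603)/472654 = 236469/236327.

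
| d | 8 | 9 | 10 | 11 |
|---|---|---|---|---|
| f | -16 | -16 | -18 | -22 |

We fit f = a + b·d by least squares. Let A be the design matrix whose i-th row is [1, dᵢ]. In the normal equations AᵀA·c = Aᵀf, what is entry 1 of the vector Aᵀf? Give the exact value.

-72

Entry 1 ↔ basis 1, so (Aᵀf)_{1} = Σᵢ fᵢ = (1)·(-16) + (1)·(-16) + (1)·(-18) + (1)·(-22) = -72.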